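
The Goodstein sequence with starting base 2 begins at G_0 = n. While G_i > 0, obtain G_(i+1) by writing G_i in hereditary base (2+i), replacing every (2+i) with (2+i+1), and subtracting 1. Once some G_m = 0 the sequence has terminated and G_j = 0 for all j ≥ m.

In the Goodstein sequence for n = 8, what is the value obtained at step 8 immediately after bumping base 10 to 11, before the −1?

570623341476

G_0=8  [base 2] 2^(2 + 1)  →[2↦3]→  3^(3 + 1) = 81  −1 ⇒ G_1=80
G_1=80  [base 3] 2·3^3 + 2·3^2 + 2·3 + 2  →[3↦4]→  2·4^4 + 2·4^2 + 2·4 + 2 = 554  −1 ⇒ G_2=553
G_2=553  [base 4] 2·4^4 + 2·4^2 + 2·4 + 1  →[4↦5]→  2·5^5 + 2·5^2 + 2·5 + 1 = 6311  −1 ⇒ G_3=6310
G_3=6310  [base 5] 2·5^5 + 2·5^2 + 2·5  →[5↦6]→  2·6^6 + 2·6^2 + 2·6 = 93396  −1 ⇒ G_4=93395
G_4=93395  [base 6] 2·6^6 + 2·6^2 + 6 + 5  →[6↦7]→  2·7^7 + 2·7^2 + 7 + 5 = 1647196  −1 ⇒ G_5=1647195
G_5=1647195  [base 7] 2·7^7 + 2·7^2 + 7 + 4  →[7↦8]→  2·8^8 + 2·8^2 + 8 + 4 = 33554572  −1 ⇒ G_6=33554571
G_6=33554571  [base 8] 2·8^8 + 2·8^2 + 8 + 3  →[8↦9]→  2·9^9 + 2·9^2 + 9 + 3 = 774841152  −1 ⇒ G_7=774841151
G_7=774841151  [base 9] 2·9^9 + 2·9^2 + 9 + 2  →[9↦10]→  2·10^10 + 2·10^2 + 10 + 2 = 20000000212  −1 ⇒ G_8=20000000211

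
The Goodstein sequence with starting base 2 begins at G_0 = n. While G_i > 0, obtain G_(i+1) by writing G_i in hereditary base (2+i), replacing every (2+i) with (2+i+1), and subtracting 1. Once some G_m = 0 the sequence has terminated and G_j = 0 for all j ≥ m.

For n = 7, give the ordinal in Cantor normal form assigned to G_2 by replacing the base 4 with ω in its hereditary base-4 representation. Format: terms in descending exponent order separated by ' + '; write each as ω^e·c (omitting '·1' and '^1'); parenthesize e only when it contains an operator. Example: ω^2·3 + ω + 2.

ω^ω + 3

G_0 = 7. HB_2(7) = 2^2 + 2 + 1. Bump = 31. G_1 = 30.
G_1 = 30. HB_3(30) = 3^3 + 3. Bump = 260. G_2 = 259.
G_2 = 259. HB_4(259) = 4^4 + 3. Bump = 3128. G_3 = 3127.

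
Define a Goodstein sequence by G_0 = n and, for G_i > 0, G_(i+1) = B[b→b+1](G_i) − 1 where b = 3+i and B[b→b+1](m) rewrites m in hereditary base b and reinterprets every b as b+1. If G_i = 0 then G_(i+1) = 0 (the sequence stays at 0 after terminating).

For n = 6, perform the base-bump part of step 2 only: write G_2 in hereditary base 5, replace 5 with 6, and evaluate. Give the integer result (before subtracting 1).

step 0: 6 = 2·3; sub 4 for 3: 2·4; = 8; G_1 = 8−1 = 7
step 1: 7 = 4 + 3; sub 5 for 4: 5 + 3; = 8; G_2 = 8−1 = 7
step 2: 7 = 5 + 2; sub 6 for 5: 6 + 2; = 8; G_3 = 8−1 = 7

8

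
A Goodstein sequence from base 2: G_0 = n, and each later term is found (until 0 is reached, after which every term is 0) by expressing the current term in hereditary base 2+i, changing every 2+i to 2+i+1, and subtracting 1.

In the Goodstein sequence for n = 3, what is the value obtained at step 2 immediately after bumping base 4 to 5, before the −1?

[0] 3 ≡ 2 + 1 (base 2). Lift 3: 4. −1: 3.
[1] 3 ≡ 3 (base 3). Lift 4: 4. −1: 3.
[2] 3 ≡ 3 (base 4). Lift 5: 3. −1: 2.

3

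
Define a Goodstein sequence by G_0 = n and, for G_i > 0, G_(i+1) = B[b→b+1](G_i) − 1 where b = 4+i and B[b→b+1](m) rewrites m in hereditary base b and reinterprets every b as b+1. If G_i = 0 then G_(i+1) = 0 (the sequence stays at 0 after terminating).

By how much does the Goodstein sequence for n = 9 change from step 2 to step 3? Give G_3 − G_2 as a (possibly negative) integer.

[0] 9 ≡ 2·4 + 1 (base 4). Lift 5: 11. −1: 10.
[1] 10 ≡ 2·5 (base 5). Lift 6: 12. −1: 11.
[2] 11 ≡ 6 + 5 (base 6). Lift 7: 12. −1: 11.

0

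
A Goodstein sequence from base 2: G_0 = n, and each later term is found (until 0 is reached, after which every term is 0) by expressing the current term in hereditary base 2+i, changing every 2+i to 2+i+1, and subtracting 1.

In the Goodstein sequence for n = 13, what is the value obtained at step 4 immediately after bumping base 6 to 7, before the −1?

5765999

base 2: 13 = 2^(2 + 1) + 2^2 + 1; at 3: 3^(3 + 1) + 3^3 + 1 = 109; next = 108
base 3: 108 = 3^(3 + 1) + 3^3; at 4: 4^(4 + 1) + 4^4 = 1280; next = 1279
base 4: 1279 = 4^(4 + 1) + 3·4^3 + 3·4^2 + 3·4 + 3; at 5: 5^(5 + 1) + 3·5^3 + 3·5^2 + 3·5 + 3 = 16093; next = 16092
base 5: 16092 = 5^(5 + 1) + 3·5^3 + 3·5^2 + 3·5 + 2; at 6: 6^(6 + 1) + 3·6^3 + 3·6^2 + 3·6 + 2 = 280712; next = 280711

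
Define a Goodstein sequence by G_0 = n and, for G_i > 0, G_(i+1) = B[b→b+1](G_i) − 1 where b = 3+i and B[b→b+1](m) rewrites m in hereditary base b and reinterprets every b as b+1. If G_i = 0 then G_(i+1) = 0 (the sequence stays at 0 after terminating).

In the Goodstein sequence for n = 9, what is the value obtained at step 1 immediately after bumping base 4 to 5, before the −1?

18

G_0 = 9. HB_3(9) = 3^2. Bump = 16. G_1 = 15.
G_1 = 15. HB_4(15) = 3·4 + 3. Bump = 18. G_2 = 17.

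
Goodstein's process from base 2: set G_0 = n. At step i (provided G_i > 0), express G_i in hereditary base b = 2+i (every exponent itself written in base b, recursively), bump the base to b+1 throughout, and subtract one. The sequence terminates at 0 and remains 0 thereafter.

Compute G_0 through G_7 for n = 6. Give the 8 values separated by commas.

[0] 6 ≡ 2^2 + 2 (base 2). Lift 3: 30. −1: 29.
[1] 29 ≡ 3^3 + 2 (base 3). Lift 4: 258. −1: 257.
[2] 257 ≡ 4^4 + 1 (base 4). Lift 5: 3126. −1: 3125.
[3] 3125 ≡ 5^5 (base 5). Lift 6: 46656. −1: 46655.
[4] 46655 ≡ 5·6^5 + 5·6^4 + 5·6^3 + 5·6^2 + 5·6 + 5 (base 6). Lift 7: 98040. −1: 98039.
[5] 98039 ≡ 5·7^5 + 5·7^4 + 5·7^3 + 5·7^2 + 5·7 + 4 (base 7). Lift 8: 187244. −1: 187243.
[6] 187243 ≡ 5·8^5 + 5·8^4 + 5·8^3 + 5·8^2 + 5·8 + 3 (base 8). Lift 9: 332148. −1: 332147.

6, 29, 257, 3125, 46655, 98039, 187243, 332147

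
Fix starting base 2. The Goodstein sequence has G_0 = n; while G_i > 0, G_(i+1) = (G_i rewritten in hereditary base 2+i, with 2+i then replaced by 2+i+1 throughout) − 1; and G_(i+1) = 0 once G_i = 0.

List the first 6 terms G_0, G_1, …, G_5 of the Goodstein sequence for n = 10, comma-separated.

G_0=10  [base 2] 2^(2 + 1) + 2  →[2↦3]→  3^(3 + 1) + 3 = 84  −1 ⇒ G_1=83
G_1=83  [base 3] 3^(3 + 1) + 2  →[3↦4]→  4^(4 + 1) + 2 = 1026  −1 ⇒ G_2=1025
G_2=1025  [base 4] 4^(4 + 1) + 1  →[4↦5]→  5^(5 + 1) + 1 = 15626  −1 ⇒ G_3=15625
G_3=15625  [base 5] 5^(5 + 1)  →[5↦6]→  6^(6 + 1) = 279936  −1 ⇒ G_4=279935
G_4=279935  [base 6] 5·6^6 + 5·6^5 + 5·6^4 + 5·6^3 + 5·6^2 + 5·6 + 5  →[6↦7]→  5·7^7 + 5·7^5 + 5·7^4 + 5·7^3 + 5·7^2 + 5·7 + 5 = 4215755  −1 ⇒ G_5=4215754

10, 83, 1025, 15625, 279935, 4215754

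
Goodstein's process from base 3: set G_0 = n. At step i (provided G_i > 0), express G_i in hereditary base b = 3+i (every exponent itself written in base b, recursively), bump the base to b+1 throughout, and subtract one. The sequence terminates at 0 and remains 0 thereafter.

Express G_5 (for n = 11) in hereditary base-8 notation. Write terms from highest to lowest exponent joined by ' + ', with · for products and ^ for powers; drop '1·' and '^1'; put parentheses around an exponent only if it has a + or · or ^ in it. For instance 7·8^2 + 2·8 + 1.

5·8 + 3

i=0: 11 = 3^2 + 2 (b=3); 3→4: 4^2 + 2 = 18; 18−1 = 17
i=1: 17 = 4^2 + 1 (b=4); 4→5: 5^2 + 1 = 26; 26−1 = 25
i=2: 25 = 5^2 (b=5); 5→6: 6^2 = 36; 36−1 = 35
i=3: 35 = 5·6 + 5 (b=6); 6→7: 5·7 + 5 = 40; 40−1 = 39
i=4: 39 = 5·7 + 4 (b=7); 7→8: 5·8 + 4 = 44; 44−1 = 43
i=5: 43 = 5·8 + 3 (b=8); 8→9: 5·9 + 3 = 48; 48−1 = 47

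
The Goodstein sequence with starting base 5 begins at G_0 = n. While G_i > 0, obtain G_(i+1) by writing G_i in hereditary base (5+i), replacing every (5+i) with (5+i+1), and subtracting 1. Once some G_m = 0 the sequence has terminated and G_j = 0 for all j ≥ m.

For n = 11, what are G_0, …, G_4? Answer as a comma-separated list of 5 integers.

11, 12, 13, 13, 13

[0] 11 ≡ 2·5 + 1 (base 5). Lift 6: 13. −1: 12.
[1] 12 ≡ 2·6 (base 6). Lift 7: 14. −1: 13.
[2] 13 ≡ 7 + 6 (base 7). Lift 8: 14. −1: 13.
[3] 13 ≡ 8 + 5 (base 8). Lift 9: 14. −1: 13.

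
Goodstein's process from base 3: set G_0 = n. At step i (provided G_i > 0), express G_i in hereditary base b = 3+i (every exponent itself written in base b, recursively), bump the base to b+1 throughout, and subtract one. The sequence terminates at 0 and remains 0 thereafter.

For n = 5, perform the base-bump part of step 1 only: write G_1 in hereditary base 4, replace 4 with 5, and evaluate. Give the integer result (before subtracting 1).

5 —HB3→ 3 + 2 —bump→ 4 + 2 = 6 —(−1)→ 5
5 —HB4→ 4 + 1 —bump→ 5 + 1 = 6 —(−1)→ 5

6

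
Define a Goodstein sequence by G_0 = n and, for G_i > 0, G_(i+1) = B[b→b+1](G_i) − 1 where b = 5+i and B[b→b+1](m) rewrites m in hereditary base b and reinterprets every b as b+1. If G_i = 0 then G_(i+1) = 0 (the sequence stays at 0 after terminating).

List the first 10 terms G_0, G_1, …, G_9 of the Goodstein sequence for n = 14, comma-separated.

14, 15, 16, 17, 18, 19, 19, 19, 19, 19

step 0: 14 = 2·5 + 4; sub 6 for 5: 2·6 + 4; = 16; G_1 = 16−1 = 15
step 1: 15 = 2·6 + 3; sub 7 for 6: 2·7 + 3; = 17; G_2 = 17−1 = 16
step 2: 16 = 2·7 + 2; sub 8 for 7: 2·8 + 2; = 18; G_3 = 18−1 = 17
step 3: 17 = 2·8 + 1; sub 9 for 8: 2·9 + 1; = 19; G_4 = 19−1 = 18
step 4: 18 = 2·9; sub 10 for 9: 2·10; = 20; G_5 = 20−1 = 19
step 5: 19 = 10 + 9; sub 11 for 10: 11 + 9; = 20; G_6 = 20−1 = 19
step 6: 19 = 11 + 8; sub 12 for 11: 12 + 8; = 20; G_7 = 20−1 = 19
step 7: 19 = 12 + 7; sub 13 for 12: 13 + 7; = 20; G_8 = 20−1 = 19
step 8: 19 = 13 + 6; sub 14 for 13: 14 + 6; = 20; G_9 = 20−1 = 19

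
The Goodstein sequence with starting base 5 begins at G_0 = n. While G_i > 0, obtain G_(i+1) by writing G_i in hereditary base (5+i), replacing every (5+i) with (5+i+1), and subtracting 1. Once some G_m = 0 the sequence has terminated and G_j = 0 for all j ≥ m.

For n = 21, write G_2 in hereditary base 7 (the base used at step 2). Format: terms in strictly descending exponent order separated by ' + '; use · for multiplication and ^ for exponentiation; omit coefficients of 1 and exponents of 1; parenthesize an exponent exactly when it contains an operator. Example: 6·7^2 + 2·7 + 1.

[0] 21 ≡ 4·5 + 1 (base 5). Lift 6: 25. −1: 24.
[1] 24 ≡ 4·6 (base 6). Lift 7: 28. −1: 27.

3·7 + 6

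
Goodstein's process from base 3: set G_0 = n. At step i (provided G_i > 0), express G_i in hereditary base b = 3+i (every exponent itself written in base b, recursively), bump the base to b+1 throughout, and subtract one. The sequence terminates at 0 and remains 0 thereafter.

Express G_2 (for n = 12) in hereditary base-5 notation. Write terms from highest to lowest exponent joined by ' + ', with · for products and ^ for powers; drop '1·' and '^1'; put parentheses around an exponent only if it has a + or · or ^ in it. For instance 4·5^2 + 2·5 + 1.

G_0 = 12. HB_3(12) = 3^2 + 3. Bump = 20. G_1 = 19.
G_1 = 19. HB_4(19) = 4^2 + 3. Bump = 28. G_2 = 27.

5^2 + 2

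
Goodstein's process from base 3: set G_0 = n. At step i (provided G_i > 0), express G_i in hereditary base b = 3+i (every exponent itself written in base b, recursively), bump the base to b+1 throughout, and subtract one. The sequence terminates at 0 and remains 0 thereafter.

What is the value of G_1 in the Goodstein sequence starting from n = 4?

G_0 = 4. HB_3(4) = 3 + 1. Bump = 5. G_1 = 4.
G_1 = 4. HB_4(4) = 4. Bump = 5. G_2 = 4.

4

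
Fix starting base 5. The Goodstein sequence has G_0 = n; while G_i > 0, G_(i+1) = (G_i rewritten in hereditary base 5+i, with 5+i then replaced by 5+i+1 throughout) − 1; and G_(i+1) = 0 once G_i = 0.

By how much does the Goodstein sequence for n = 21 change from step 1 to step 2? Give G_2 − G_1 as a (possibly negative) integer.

step 0: 21 = 4·5 + 1; sub 6 for 5: 4·6 + 1; = 25; G_1 = 25−1 = 24
step 1: 24 = 4·6; sub 7 for 6: 4·7; = 28; G_2 = 28−1 = 27

3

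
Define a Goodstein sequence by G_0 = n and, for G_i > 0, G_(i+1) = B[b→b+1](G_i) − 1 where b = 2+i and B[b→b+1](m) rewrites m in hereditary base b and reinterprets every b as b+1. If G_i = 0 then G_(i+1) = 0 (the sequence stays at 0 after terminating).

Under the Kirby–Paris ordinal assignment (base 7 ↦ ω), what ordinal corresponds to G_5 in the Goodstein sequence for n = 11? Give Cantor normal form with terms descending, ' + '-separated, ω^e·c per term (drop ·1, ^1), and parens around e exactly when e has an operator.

ω^(ω + 1)

base 2: 11 = 2^(2 + 1) + 2 + 1; at 3: 3^(3 + 1) + 3 + 1 = 85; next = 84
base 3: 84 = 3^(3 + 1) + 3; at 4: 4^(4 + 1) + 4 = 1028; next = 1027
base 4: 1027 = 4^(4 + 1) + 3; at 5: 5^(5 + 1) + 3 = 15628; next = 15627
base 5: 15627 = 5^(5 + 1) + 2; at 6: 6^(6 + 1) + 2 = 279938; next = 279937
base 6: 279937 = 6^(6 + 1) + 1; at 7: 7^(7 + 1) + 1 = 5764802; next = 5764801
base 7: 5764801 = 7^(7 + 1); at 8: 8^(8 + 1) = 134217728; next = 134217727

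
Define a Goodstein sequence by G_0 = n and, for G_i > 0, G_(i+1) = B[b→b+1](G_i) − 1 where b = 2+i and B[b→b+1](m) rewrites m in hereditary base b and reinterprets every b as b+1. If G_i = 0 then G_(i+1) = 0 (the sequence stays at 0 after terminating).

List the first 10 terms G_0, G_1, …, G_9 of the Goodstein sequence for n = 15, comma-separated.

15, 111, 1283, 18752, 326593, 6588344, 150994943, 3524450280, 100077777775, 3138578427934

i=0: 15 = 2^(2 + 1) + 2^2 + 2 + 1 (b=2); 2→3: 3^(3 + 1) + 3^3 + 3 + 1 = 112; 112−1 = 111
i=1: 111 = 3^(3 + 1) + 3^3 + 3 (b=3); 3→4: 4^(4 + 1) + 4^4 + 4 = 1284; 1284−1 = 1283
i=2: 1283 = 4^(4 + 1) + 4^4 + 3 (b=4); 4→5: 5^(5 + 1) + 5^5 + 3 = 18753; 18753−1 = 18752
i=3: 18752 = 5^(5 + 1) + 5^5 + 2 (b=5); 5→6: 6^(6 + 1) + 6^6 + 2 = 326594; 326594−1 = 326593
i=4: 326593 = 6^(6 + 1) + 6^6 + 1 (b=6); 6→7: 7^(7 + 1) + 7^7 + 1 = 6588345; 6588345−1 = 6588344
i=5: 6588344 = 7^(7 + 1) + 7^7 (b=7); 7→8: 8^(8 + 1) + 8^8 = 150994944; 150994944−1 = 150994943
i=6: 150994943 = 8^(8 + 1) + 7·8^7 + 7·8^6 + 7·8^5 + 7·8^4 + 7·8^3 + 7·8^2 + 7·8 + 7 (b=8); 8→9: 9^(9 + 1) + 7·9^7 + 7·9^6 + 7·9^5 + 7·9^4 + 7·9^3 + 7·9^2 + 7·9 + 7 = 3524450281; 3524450281−1 = 3524450280
i=7: 3524450280 = 9^(9 + 1) + 7·9^7 + 7·9^6 + 7·9^5 + 7·9^4 + 7·9^3 + 7·9^2 + 7·9 + 6 (b=9); 9→10: 10^(10 + 1) + 7·10^7 + 7·10^6 + 7·10^5 + 7·10^4 + 7·10^3 + 7·10^2 + 7·10 + 6 = 100077777776; 100077777776−1 = 100077777775
i=8: 100077777775 = 10^(10 + 1) + 7·10^7 + 7·10^6 + 7·10^5 + 7·10^4 + 7·10^3 + 7·10^2 + 7·10 + 5 (b=10); 10→11: 11^(11 + 1) + 7·11^7 + 7·11^6 + 7·11^5 + 7·11^4 + 7·11^3 + 7·11^2 + 7·11 + 5 = 3138578427935; 3138578427935−1 = 3138578427934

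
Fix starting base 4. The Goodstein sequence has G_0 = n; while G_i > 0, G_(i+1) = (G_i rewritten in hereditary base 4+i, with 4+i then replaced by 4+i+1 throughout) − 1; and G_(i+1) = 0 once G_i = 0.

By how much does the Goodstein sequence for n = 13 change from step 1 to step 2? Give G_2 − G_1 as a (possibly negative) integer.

(0) 13|_4 = 3·4 + 1 ↦ 3·5 + 1|_5 = 16 ⇒ 15
(1) 15|_5 = 3·5 ↦ 3·6|_6 = 18 ⇒ 17

2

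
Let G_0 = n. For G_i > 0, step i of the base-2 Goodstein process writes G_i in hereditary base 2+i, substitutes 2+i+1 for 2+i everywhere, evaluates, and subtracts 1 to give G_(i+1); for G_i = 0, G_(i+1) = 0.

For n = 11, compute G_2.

11 —HB2→ 2^(2 + 1) + 2 + 1 —bump→ 3^(3 + 1) + 3 + 1 = 85 —(−1)→ 84
84 —HB3→ 3^(3 + 1) + 3 —bump→ 4^(4 + 1) + 4 = 1028 —(−1)→ 1027
1027 —HB4→ 4^(4 + 1) + 3 —bump→ 5^(5 + 1) + 3 = 15628 —(−1)→ 15627

1027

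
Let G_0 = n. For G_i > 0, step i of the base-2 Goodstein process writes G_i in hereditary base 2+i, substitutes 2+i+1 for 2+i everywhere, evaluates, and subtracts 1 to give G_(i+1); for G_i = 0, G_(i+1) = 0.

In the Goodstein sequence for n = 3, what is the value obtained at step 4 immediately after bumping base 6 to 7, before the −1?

step 0: 3 = 2 + 1; sub 3 for 2: 3 + 1; = 4; G_1 = 4−1 = 3
step 1: 3 = 3; sub 4 for 3: 4; = 4; G_2 = 4−1 = 3
step 2: 3 = 3; sub 5 for 4: 3; = 3; G_3 = 3−1 = 2
step 3: 2 = 2; sub 6 for 5: 2; = 2; G_4 = 2−1 = 1
step 4: 1 = 1; sub 7 for 6: 1; = 1; G_5 = 1−1 = 0

1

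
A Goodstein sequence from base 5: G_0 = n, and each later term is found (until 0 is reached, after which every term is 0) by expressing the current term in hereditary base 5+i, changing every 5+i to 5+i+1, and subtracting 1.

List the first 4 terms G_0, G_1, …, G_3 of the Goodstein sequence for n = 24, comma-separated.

24 —HB5→ 4·5 + 4 —bump→ 4·6 + 4 = 28 —(−1)→ 27
27 —HB6→ 4·6 + 3 —bump→ 4·7 + 3 = 31 —(−1)→ 30
30 —HB7→ 4·7 + 2 —bump→ 4·8 + 2 = 34 —(−1)→ 33

24, 27, 30, 33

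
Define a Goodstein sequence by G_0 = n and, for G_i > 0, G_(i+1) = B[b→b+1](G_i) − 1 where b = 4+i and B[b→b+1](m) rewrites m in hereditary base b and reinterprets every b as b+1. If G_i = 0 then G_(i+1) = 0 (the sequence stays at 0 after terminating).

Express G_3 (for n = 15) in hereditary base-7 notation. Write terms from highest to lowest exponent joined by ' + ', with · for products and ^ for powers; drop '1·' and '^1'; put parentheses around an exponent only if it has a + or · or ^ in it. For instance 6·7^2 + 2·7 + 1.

3·7

step 0: 15 = 3·4 + 3; sub 5 for 4: 3·5 + 3; = 18; G_1 = 18−1 = 17
step 1: 17 = 3·5 + 2; sub 6 for 5: 3·6 + 2; = 20; G_2 = 20−1 = 19
step 2: 19 = 3·6 + 1; sub 7 for 6: 3·7 + 1; = 22; G_3 = 22−1 = 21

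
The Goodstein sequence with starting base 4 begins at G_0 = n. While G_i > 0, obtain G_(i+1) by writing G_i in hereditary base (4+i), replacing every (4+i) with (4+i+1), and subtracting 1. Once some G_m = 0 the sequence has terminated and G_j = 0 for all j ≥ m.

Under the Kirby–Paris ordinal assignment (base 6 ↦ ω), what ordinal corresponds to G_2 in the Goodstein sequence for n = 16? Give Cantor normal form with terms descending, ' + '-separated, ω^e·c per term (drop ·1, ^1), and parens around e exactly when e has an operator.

ω·4 + 3

step 0: 16 = 4^2; sub 5 for 4: 5^2; = 25; G_1 = 25−1 = 24
step 1: 24 = 4·5 + 4; sub 6 for 5: 4·6 + 4; = 28; G_2 = 28−1 = 27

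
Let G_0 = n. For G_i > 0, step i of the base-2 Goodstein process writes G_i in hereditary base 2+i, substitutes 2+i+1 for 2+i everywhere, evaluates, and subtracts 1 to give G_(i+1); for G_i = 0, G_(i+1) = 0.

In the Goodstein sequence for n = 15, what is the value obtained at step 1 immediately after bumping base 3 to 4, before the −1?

i=0: 15 = 2^(2 + 1) + 2^2 + 2 + 1 (b=2); 2→3: 3^(3 + 1) + 3^3 + 3 + 1 = 112; 112−1 = 111
i=1: 111 = 3^(3 + 1) + 3^3 + 3 (b=3); 3→4: 4^(4 + 1) + 4^4 + 4 = 1284; 1284−1 = 1283

1284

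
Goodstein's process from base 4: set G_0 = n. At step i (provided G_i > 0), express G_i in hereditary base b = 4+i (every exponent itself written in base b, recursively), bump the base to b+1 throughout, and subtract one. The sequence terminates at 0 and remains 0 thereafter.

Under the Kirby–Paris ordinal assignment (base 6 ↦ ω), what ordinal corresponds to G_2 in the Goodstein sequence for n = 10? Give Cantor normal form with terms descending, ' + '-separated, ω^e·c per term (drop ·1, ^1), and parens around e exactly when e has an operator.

ω·2

i=0: 10 = 2·4 + 2 (b=4); 4→5: 2·5 + 2 = 12; 12−1 = 11
i=1: 11 = 2·5 + 1 (b=5); 5→6: 2·6 + 1 = 13; 13−1 = 12
i=2: 12 = 2·6 (b=6); 6→7: 2·7 = 14; 14−1 = 13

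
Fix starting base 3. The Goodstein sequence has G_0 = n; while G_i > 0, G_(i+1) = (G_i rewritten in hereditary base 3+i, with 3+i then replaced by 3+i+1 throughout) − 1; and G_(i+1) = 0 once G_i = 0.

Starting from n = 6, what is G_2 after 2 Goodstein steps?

7

G_0 = 6. HB_3(6) = 2·3. Bump = 8. G_1 = 7.
G_1 = 7. HB_4(7) = 4 + 3. Bump = 8. G_2 = 7.
G_2 = 7. HB_5(7) = 5 + 2. Bump = 8. G_3 = 7.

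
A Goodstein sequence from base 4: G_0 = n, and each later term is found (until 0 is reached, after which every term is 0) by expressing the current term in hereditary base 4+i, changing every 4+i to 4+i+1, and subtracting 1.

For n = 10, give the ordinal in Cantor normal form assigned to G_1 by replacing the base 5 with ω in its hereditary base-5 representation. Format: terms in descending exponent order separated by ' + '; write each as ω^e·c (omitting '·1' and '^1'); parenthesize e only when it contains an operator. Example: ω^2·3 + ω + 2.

G_0=10  [base 4] 2·4 + 2  →[4↦5]→  2·5 + 2 = 12  −1 ⇒ G_1=11
G_1=11  [base 5] 2·5 + 1  →[5↦6]→  2·6 + 1 = 13  −1 ⇒ G_2=12

ω·2 + 1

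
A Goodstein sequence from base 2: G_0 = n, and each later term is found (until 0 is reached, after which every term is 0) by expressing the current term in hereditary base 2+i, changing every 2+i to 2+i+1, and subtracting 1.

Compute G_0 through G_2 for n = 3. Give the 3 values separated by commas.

3, 3, 3

step 0: 3 = 2 + 1; sub 3 for 2: 3 + 1; = 4; G_1 = 4−1 = 3
step 1: 3 = 3; sub 4 for 3: 4; = 4; G_2 = 4−1 = 3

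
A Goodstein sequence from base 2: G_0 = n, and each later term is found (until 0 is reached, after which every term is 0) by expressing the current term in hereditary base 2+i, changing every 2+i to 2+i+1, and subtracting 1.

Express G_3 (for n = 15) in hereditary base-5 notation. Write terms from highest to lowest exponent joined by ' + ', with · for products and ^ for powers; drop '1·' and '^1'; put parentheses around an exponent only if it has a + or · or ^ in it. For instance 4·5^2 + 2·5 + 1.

(0) 15|_2 = 2^(2 + 1) + 2^2 + 2 + 1 ↦ 3^(3 + 1) + 3^3 + 3 + 1|_3 = 112 ⇒ 111
(1) 111|_3 = 3^(3 + 1) + 3^3 + 3 ↦ 4^(4 + 1) + 4^4 + 4|_4 = 1284 ⇒ 1283
(2) 1283|_4 = 4^(4 + 1) + 4^4 + 3 ↦ 5^(5 + 1) + 5^5 + 3|_5 = 18753 ⇒ 18752
(3) 18752|_5 = 5^(5 + 1) + 5^5 + 2 ↦ 6^(6 + 1) + 6^6 + 2|_6 = 326594 ⇒ 326593

5^(5 + 1) + 5^5 + 2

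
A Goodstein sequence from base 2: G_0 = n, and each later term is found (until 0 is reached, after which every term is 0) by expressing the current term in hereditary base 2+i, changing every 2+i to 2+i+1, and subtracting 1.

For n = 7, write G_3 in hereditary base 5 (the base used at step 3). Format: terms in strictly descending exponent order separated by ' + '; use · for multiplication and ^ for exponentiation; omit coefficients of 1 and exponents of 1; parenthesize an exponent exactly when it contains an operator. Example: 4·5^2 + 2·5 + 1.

G_0 = 7. HB_2(7) = 2^2 + 2 + 1. Bump = 31. G_1 = 30.
G_1 = 30. HB_3(30) = 3^3 + 3. Bump = 260. G_2 = 259.
G_2 = 259. HB_4(259) = 4^4 + 3. Bump = 3128. G_3 = 3127.
G_3 = 3127. HB_5(3127) = 5^5 + 2. Bump = 46658. G_4 = 46657.

5^5 + 2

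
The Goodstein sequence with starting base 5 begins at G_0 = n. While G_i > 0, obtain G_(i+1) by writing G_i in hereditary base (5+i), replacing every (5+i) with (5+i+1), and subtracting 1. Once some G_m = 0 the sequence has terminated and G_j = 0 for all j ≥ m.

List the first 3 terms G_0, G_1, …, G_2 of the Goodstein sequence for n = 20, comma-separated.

20, 23, 25

20 —HB5→ 4·5 —bump→ 4·6 = 24 —(−1)→ 23
23 —HB6→ 3·6 + 5 —bump→ 3·7 + 5 = 26 —(−1)→ 25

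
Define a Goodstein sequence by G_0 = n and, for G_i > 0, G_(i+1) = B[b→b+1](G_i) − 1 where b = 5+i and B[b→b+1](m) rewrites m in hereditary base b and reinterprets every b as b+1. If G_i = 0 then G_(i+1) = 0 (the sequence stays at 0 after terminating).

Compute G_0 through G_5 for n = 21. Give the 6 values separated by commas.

21, 24, 27, 29, 31, 33

i=0: 21 = 4·5 + 1 (b=5); 5→6: 4·6 + 1 = 25; 25−1 = 24
i=1: 24 = 4·6 (b=6); 6→7: 4·7 = 28; 28−1 = 27
i=2: 27 = 3·7 + 6 (b=7); 7→8: 3·8 + 6 = 30; 30−1 = 29
i=3: 29 = 3·8 + 5 (b=8); 8→9: 3·9 + 5 = 32; 32−1 = 31
i=4: 31 = 3·9 + 4 (b=9); 9→10: 3·10 + 4 = 34; 34−1 = 33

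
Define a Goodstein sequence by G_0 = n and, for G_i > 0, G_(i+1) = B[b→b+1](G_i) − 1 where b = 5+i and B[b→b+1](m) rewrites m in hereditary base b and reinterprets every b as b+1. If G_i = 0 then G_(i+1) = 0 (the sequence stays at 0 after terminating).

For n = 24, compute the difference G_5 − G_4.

(0) 24|_5 = 4·5 + 4 ↦ 4·6 + 4|_6 = 28 ⇒ 27
(1) 27|_6 = 4·6 + 3 ↦ 4·7 + 3|_7 = 31 ⇒ 30
(2) 30|_7 = 4·7 + 2 ↦ 4·8 + 2|_8 = 34 ⇒ 33
(3) 33|_8 = 4·8 + 1 ↦ 4·9 + 1|_9 = 37 ⇒ 36
(4) 36|_9 = 4·9 ↦ 4·10|_10 = 40 ⇒ 39

3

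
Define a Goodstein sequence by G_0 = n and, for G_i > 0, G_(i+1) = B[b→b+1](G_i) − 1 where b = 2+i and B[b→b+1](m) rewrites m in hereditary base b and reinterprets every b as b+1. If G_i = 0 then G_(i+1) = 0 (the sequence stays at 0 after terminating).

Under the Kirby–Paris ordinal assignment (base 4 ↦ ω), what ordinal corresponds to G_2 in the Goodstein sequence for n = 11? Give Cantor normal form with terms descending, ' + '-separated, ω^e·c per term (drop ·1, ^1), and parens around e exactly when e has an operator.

step 0: 11 = 2^(2 + 1) + 2 + 1; sub 3 for 2: 3^(3 + 1) + 3 + 1; = 85; G_1 = 85−1 = 84
step 1: 84 = 3^(3 + 1) + 3; sub 4 for 3: 4^(4 + 1) + 4; = 1028; G_2 = 1028−1 = 1027
step 2: 1027 = 4^(4 + 1) + 3; sub 5 for 4: 5^(5 + 1) + 3; = 15628; G_3 = 15628−1 = 15627

ω^(ω + 1) + 3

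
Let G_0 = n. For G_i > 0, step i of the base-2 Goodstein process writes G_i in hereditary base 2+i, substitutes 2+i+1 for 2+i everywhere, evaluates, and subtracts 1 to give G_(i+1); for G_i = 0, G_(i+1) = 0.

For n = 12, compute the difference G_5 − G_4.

step 0: 12 = 2^(2 + 1) + 2^2; sub 3 for 2: 3^(3 + 1) + 3^3; = 108; G_1 = 108−1 = 107
step 1: 107 = 3^(3 + 1) + 2·3^2 + 2·3 + 2; sub 4 for 3: 4^(4 + 1) + 2·4^2 + 2·4 + 2; = 1066; G_2 = 1066−1 = 1065
step 2: 1065 = 4^(4 + 1) + 2·4^2 + 2·4 + 1; sub 5 for 4: 5^(5 + 1) + 2·5^2 + 2·5 + 1; = 15686; G_3 = 15686−1 = 15685
step 3: 15685 = 5^(5 + 1) + 2·5^2 + 2·5; sub 6 for 5: 6^(6 + 1) + 2·6^2 + 2·6; = 280020; G_4 = 280020−1 = 280019
step 4: 280019 = 6^(6 + 1) + 2·6^2 + 6 + 5; sub 7 for 6: 7^(7 + 1) + 2·7^2 + 7 + 5; = 5764911; G_5 = 5764911−1 = 5764910

5484891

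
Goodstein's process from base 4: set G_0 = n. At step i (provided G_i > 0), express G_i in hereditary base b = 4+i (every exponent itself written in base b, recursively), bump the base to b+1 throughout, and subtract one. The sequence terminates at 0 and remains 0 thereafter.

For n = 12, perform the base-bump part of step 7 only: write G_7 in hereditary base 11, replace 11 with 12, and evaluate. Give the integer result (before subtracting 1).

20

step 0: 12 = 3·4; sub 5 for 4: 3·5; = 15; G_1 = 15−1 = 14
step 1: 14 = 2·5 + 4; sub 6 for 5: 2·6 + 4; = 16; G_2 = 16−1 = 15
step 2: 15 = 2·6 + 3; sub 7 for 6: 2·7 + 3; = 17; G_3 = 17−1 = 16
step 3: 16 = 2·7 + 2; sub 8 for 7: 2·8 + 2; = 18; G_4 = 18−1 = 17
step 4: 17 = 2·8 + 1; sub 9 for 8: 2·9 + 1; = 19; G_5 = 19−1 = 18
step 5: 18 = 2·9; sub 10 for 9: 2·10; = 20; G_6 = 20−1 = 19
step 6: 19 = 10 + 9; sub 11 for 10: 11 + 9; = 20; G_7 = 20−1 = 19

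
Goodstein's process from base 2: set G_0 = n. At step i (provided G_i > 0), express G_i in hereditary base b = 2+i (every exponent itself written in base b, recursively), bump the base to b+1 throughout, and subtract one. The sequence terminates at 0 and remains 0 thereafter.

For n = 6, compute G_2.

G_0=6  [base 2] 2^2 + 2  →[2↦3]→  3^3 + 3 = 30  −1 ⇒ G_1=29
G_1=29  [base 3] 3^3 + 2  →[3↦4]→  4^4 + 2 = 258  −1 ⇒ G_2=257

257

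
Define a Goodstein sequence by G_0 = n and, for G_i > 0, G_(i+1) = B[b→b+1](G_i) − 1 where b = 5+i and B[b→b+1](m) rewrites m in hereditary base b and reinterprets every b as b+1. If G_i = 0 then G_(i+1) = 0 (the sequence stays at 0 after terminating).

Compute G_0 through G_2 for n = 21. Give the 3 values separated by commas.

21, 24, 27

(0) 21|_5 = 4·5 + 1 ↦ 4·6 + 1|_6 = 25 ⇒ 24
(1) 24|_6 = 4·6 ↦ 4·7|_7 = 28 ⇒ 27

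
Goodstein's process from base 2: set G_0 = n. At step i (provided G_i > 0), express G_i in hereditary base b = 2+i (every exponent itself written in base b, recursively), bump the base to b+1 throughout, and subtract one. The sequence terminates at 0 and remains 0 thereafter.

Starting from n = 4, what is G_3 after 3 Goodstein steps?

(0) 4|_2 = 2^2 ↦ 3^3|_3 = 27 ⇒ 26
(1) 26|_3 = 2·3^2 + 2·3 + 2 ↦ 2·4^2 + 2·4 + 2|_4 = 42 ⇒ 41
(2) 41|_4 = 2·4^2 + 2·4 + 1 ↦ 2·5^2 + 2·5 + 1|_5 = 61 ⇒ 60
(3) 60|_5 = 2·5^2 + 2·5 ↦ 2·6^2 + 2·6|_6 = 84 ⇒ 83

60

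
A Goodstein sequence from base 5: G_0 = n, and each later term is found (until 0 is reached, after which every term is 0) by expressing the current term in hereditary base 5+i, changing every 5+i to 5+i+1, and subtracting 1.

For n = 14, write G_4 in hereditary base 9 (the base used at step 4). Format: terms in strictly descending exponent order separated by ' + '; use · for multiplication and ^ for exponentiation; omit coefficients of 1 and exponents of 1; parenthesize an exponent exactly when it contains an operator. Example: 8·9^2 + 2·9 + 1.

base 5: 14 = 2·5 + 4; at 6: 2·6 + 4 = 16; next = 15
base 6: 15 = 2·6 + 3; at 7: 2·7 + 3 = 17; next = 16
base 7: 16 = 2·7 + 2; at 8: 2·8 + 2 = 18; next = 17
base 8: 17 = 2·8 + 1; at 9: 2·9 + 1 = 19; next = 18
base 9: 18 = 2·9; at 10: 2·10 = 20; next = 19

2·9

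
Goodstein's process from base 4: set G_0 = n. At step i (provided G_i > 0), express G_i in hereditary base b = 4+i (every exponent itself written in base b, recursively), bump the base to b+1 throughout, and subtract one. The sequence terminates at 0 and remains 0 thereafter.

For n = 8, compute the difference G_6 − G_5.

0

base 4: 8 = 2·4; at 5: 2·5 = 10; next = 9
base 5: 9 = 5 + 4; at 6: 6 + 4 = 10; next = 9
base 6: 9 = 6 + 3; at 7: 7 + 3 = 10; next = 9
base 7: 9 = 7 + 2; at 8: 8 + 2 = 10; next = 9
base 8: 9 = 8 + 1; at 9: 9 + 1 = 10; next = 9
base 9: 9 = 9; at 10: 10 = 10; next = 9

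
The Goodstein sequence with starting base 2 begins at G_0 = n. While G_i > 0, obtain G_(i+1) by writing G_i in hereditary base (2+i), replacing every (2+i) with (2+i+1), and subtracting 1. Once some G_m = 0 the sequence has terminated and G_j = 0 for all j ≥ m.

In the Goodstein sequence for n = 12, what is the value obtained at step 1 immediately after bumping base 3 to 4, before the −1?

1066

step 0: 12 = 2^(2 + 1) + 2^2; sub 3 for 2: 3^(3 + 1) + 3^3; = 108; G_1 = 108−1 = 107
step 1: 107 = 3^(3 + 1) + 2·3^2 + 2·3 + 2; sub 4 for 3: 4^(4 + 1) + 2·4^2 + 2·4 + 2; = 1066; G_2 = 1066−1 = 1065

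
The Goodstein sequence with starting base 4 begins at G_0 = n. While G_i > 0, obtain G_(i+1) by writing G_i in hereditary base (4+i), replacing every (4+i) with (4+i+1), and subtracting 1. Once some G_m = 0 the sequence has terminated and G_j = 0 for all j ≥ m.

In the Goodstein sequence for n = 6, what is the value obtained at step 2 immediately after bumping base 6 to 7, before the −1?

7

6 —HB4→ 4 + 2 —bump→ 5 + 2 = 7 —(−1)→ 6
6 —HB5→ 5 + 1 —bump→ 6 + 1 = 7 —(−1)→ 6
6 —HB6→ 6 —bump→ 7 = 7 —(−1)→ 6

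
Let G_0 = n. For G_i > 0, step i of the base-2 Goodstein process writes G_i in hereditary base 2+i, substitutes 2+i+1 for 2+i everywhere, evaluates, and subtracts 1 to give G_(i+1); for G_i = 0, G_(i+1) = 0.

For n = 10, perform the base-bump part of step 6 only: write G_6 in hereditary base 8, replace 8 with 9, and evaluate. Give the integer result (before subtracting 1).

base 2: 10 = 2^(2 + 1) + 2; at 3: 3^(3 + 1) + 3 = 84; next = 83
base 3: 83 = 3^(3 + 1) + 2; at 4: 4^(4 + 1) + 2 = 1026; next = 1025
base 4: 1025 = 4^(4 + 1) + 1; at 5: 5^(5 + 1) + 1 = 15626; next = 15625
base 5: 15625 = 5^(5 + 1); at 6: 6^(6 + 1) = 279936; next = 279935
base 6: 279935 = 5·6^6 + 5·6^5 + 5·6^4 + 5·6^3 + 5·6^2 + 5·6 + 5; at 7: 5·7^7 + 5·7^5 + 5·7^4 + 5·7^3 + 5·7^2 + 5·7 + 5 = 4215755; next = 4215754
base 7: 4215754 = 5·7^7 + 5·7^5 + 5·7^4 + 5·7^3 + 5·7^2 + 5·7 + 4; at 8: 5·8^8 + 5·8^5 + 5·8^4 + 5·8^3 + 5·8^2 + 5·8 + 4 = 84073324; next = 84073323
base 8: 84073323 = 5·8^8 + 5·8^5 + 5·8^4 + 5·8^3 + 5·8^2 + 5·8 + 3; at 9: 5·9^9 + 5·9^5 + 5·9^4 + 5·9^3 + 5·9^2 + 5·9 + 3 = 1937434593; next = 1937434592

1937434593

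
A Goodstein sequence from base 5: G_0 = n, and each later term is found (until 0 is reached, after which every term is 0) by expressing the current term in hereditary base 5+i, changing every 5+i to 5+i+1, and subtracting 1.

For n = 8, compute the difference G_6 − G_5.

G_0 = 8. HB_5(8) = 5 + 3. Bump = 9. G_1 = 8.
G_1 = 8. HB_6(8) = 6 + 2. Bump = 9. G_2 = 8.
G_2 = 8. HB_7(8) = 7 + 1. Bump = 9. G_3 = 8.
G_3 = 8. HB_8(8) = 8. Bump = 9. G_4 = 8.
G_4 = 8. HB_9(8) = 8. Bump = 8. G_5 = 7.
G_5 = 7. HB_10(7) = 7. Bump = 7. G_6 = 6.

-1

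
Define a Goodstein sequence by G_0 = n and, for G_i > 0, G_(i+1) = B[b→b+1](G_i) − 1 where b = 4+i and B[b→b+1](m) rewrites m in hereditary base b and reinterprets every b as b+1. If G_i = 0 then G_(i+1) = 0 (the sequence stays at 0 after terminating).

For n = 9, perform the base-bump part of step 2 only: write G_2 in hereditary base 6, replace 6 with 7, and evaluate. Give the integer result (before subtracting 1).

12

[0] 9 ≡ 2·4 + 1 (base 4). Lift 5: 11. −1: 10.
[1] 10 ≡ 2·5 (base 5). Lift 6: 12. −1: 11.
[2] 11 ≡ 6 + 5 (base 6). Lift 7: 12. −1: 11.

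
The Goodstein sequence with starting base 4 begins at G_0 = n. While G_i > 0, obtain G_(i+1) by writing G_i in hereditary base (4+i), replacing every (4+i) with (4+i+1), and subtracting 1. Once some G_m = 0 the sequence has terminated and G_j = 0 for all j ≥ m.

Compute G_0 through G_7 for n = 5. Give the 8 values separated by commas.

5, 5, 5, 4, 3, 2, 1, 0

5 —HB4→ 4 + 1 —bump→ 5 + 1 = 6 —(−1)→ 5
5 —HB5→ 5 —bump→ 6 = 6 —(−1)→ 5
5 —HB6→ 5 —bump→ 5 = 5 —(−1)→ 4
4 —HB7→ 4 —bump→ 4 = 4 —(−1)→ 3
3 —HB8→ 3 —bump→ 3 = 3 —(−1)→ 2
2 —HB9→ 2 —bump→ 2 = 2 —(−1)→ 1
1 —HB10→ 1 —bump→ 1 = 1 —(−1)→ 0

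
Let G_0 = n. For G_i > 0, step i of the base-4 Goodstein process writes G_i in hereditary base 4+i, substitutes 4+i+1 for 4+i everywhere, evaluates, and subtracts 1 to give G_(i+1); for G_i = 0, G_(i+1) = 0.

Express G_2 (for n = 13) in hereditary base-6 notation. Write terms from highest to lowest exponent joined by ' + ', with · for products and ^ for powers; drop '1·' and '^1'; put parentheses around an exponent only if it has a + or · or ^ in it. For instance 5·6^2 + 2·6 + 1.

2·6 + 5

[0] 13 ≡ 3·4 + 1 (base 4). Lift 5: 16. −1: 15.
[1] 15 ≡ 3·5 (base 5). Lift 6: 18. −1: 17.
[2] 17 ≡ 2·6 + 5 (base 6). Lift 7: 19. −1: 18.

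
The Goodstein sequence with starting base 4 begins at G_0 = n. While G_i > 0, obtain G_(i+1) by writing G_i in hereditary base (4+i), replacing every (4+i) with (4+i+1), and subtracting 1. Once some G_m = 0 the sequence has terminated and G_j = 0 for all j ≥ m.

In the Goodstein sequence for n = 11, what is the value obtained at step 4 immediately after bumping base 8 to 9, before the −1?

16

step 0: 11 = 2·4 + 3; sub 5 for 4: 2·5 + 3; = 13; G_1 = 13−1 = 12
step 1: 12 = 2·5 + 2; sub 6 for 5: 2·6 + 2; = 14; G_2 = 14−1 = 13
step 2: 13 = 2·6 + 1; sub 7 for 6: 2·7 + 1; = 15; G_3 = 15−1 = 14
step 3: 14 = 2·7; sub 8 for 7: 2·8; = 16; G_4 = 16−1 = 15
step 4: 15 = 8 + 7; sub 9 for 8: 9 + 7; = 16; G_5 = 16−1 = 15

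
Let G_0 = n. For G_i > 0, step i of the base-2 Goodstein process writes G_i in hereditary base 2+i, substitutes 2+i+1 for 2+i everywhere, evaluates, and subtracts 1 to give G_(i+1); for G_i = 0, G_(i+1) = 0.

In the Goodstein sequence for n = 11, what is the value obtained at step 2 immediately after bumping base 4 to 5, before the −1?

15628

G_0=11  [base 2] 2^(2 + 1) + 2 + 1  →[2↦3]→  3^(3 + 1) + 3 + 1 = 85  −1 ⇒ G_1=84
G_1=84  [base 3] 3^(3 + 1) + 3  →[3↦4]→  4^(4 + 1) + 4 = 1028  −1 ⇒ G_2=1027
G_2=1027  [base 4] 4^(4 + 1) + 3  →[4↦5]→  5^(5 + 1) + 3 = 15628  −1 ⇒ G_3=15627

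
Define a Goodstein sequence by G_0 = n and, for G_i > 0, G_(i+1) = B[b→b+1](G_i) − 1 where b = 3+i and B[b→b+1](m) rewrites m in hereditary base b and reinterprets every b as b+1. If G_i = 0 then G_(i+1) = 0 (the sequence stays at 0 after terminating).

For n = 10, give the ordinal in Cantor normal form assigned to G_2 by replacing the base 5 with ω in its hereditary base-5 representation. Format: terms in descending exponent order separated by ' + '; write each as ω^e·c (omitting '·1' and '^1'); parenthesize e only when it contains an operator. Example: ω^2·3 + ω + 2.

ω·4 + 4

(0) 10|_3 = 3^2 + 1 ↦ 4^2 + 1|_4 = 17 ⇒ 16
(1) 16|_4 = 4^2 ↦ 5^2|_5 = 25 ⇒ 24
(2) 24|_5 = 4·5 + 4 ↦ 4·6 + 4|_6 = 28 ⇒ 27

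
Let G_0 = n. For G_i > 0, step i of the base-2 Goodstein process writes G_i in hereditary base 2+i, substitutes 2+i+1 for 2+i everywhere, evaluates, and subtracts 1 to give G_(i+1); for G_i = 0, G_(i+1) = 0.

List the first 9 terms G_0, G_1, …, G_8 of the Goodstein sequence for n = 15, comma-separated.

(0) 15|_2 = 2^(2 + 1) + 2^2 + 2 + 1 ↦ 3^(3 + 1) + 3^3 + 3 + 1|_3 = 112 ⇒ 111
(1) 111|_3 = 3^(3 + 1) + 3^3 + 3 ↦ 4^(4 + 1) + 4^4 + 4|_4 = 1284 ⇒ 1283
(2) 1283|_4 = 4^(4 + 1) + 4^4 + 3 ↦ 5^(5 + 1) + 5^5 + 3|_5 = 18753 ⇒ 18752
(3) 18752|_5 = 5^(5 + 1) + 5^5 + 2 ↦ 6^(6 + 1) + 6^6 + 2|_6 = 326594 ⇒ 326593
(4) 326593|_6 = 6^(6 + 1) + 6^6 + 1 ↦ 7^(7 + 1) + 7^7 + 1|_7 = 6588345 ⇒ 6588344
(5) 6588344|_7 = 7^(7 + 1) + 7^7 ↦ 8^(8 + 1) + 8^8|_8 = 150994944 ⇒ 150994943
(6) 150994943|_8 = 8^(8 + 1) + 7·8^7 + 7·8^6 + 7·8^5 + 7·8^4 + 7·8^3 + 7·8^2 + 7·8 + 7 ↦ 9^(9 + 1) + 7·9^7 + 7·9^6 + 7·9^5 + 7·9^4 + 7·9^3 + 7·9^2 + 7·9 + 7|_9 = 3524450281 ⇒ 3524450280
(7) 3524450280|_9 = 9^(9 + 1) + 7·9^7 + 7·9^6 + 7·9^5 + 7·9^4 + 7·9^3 + 7·9^2 + 7·9 + 6 ↦ 10^(10 + 1) + 7·10^7 + 7·10^6 + 7·10^5 + 7·10^4 + 7·10^3 + 7·10^2 + 7·10 + 6|_10 = 100077777776 ⇒ 100077777775

15, 111, 1283, 18752, 326593, 6588344, 150994943, 3524450280, 100077777775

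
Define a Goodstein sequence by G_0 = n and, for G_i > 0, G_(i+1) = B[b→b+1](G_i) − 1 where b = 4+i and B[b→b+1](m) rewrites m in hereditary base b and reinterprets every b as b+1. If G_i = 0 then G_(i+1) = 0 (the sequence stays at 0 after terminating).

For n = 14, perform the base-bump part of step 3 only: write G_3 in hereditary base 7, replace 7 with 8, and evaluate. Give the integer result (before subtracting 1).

22

i=0: 14 = 3·4 + 2 (b=4); 4→5: 3·5 + 2 = 17; 17−1 = 16
i=1: 16 = 3·5 + 1 (b=5); 5→6: 3·6 + 1 = 19; 19−1 = 18
i=2: 18 = 3·6 (b=6); 6→7: 3·7 = 21; 21−1 = 20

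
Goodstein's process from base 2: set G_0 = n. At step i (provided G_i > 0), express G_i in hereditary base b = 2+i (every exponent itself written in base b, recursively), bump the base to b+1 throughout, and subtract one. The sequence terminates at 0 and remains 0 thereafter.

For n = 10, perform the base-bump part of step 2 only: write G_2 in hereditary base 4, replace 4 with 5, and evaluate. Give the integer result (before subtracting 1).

15626

[0] 10 ≡ 2^(2 + 1) + 2 (base 2). Lift 3: 84. −1: 83.
[1] 83 ≡ 3^(3 + 1) + 2 (base 3). Lift 4: 1026. −1: 1025.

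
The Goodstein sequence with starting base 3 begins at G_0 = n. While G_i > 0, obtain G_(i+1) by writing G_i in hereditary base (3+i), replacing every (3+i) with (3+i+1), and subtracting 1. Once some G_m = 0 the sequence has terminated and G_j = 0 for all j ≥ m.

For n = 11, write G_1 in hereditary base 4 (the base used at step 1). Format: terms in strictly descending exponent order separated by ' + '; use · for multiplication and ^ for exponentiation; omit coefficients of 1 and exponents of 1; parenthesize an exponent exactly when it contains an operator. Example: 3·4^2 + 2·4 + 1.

4^2 + 1

11 —HB3→ 3^2 + 2 —bump→ 4^2 + 2 = 18 —(−1)→ 17
17 —HB4→ 4^2 + 1 —bump→ 5^2 + 1 = 26 —(−1)→ 25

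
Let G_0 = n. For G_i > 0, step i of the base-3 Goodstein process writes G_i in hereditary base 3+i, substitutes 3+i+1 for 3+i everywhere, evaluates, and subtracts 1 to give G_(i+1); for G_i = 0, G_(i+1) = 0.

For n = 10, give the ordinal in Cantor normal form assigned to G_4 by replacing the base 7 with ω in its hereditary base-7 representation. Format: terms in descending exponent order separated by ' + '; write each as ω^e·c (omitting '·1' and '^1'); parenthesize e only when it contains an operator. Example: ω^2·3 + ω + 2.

ω·4 + 2

(0) 10|_3 = 3^2 + 1 ↦ 4^2 + 1|_4 = 17 ⇒ 16
(1) 16|_4 = 4^2 ↦ 5^2|_5 = 25 ⇒ 24
(2) 24|_5 = 4·5 + 4 ↦ 4·6 + 4|_6 = 28 ⇒ 27
(3) 27|_6 = 4·6 + 3 ↦ 4·7 + 3|_7 = 31 ⇒ 30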